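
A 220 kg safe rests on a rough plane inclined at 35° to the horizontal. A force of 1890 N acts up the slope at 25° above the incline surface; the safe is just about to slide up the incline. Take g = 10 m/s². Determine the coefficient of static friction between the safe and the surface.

On the verge of sliding up the incline, friction is at its maximum μN and acts down the slope.
Perpendicular to incline: N = W cos 35° − P sin 25° = 1802 − 798.7 = 1003 N.
Along incline: P cos 25° − μN = W sin 35° → μ = −(W sin 35° − P cos 25°) / N = 0.4495.

μ ≈ 0.450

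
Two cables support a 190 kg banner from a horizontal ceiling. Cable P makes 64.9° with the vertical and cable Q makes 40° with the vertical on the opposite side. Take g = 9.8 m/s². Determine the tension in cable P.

Angles from the horizontal: cable P is 90° − 64.9° = 25.1°, cable Q is 90° − 40° = 50°.
Weight W = 190 × 9.8 = 1862 N acts straight down.
Horizontal: T_P cos 25.1° = T_Q cos 50°  →  T_Q = 1.409 T_P.
Vertical: T_P sin 25.1° + T_Q sin 50° = 1862.
Substituting the horizontal relation into the vertical equation gives 1.503 T_P = 1862, so T_P = 1239 N.

T_P ≈ 1240 N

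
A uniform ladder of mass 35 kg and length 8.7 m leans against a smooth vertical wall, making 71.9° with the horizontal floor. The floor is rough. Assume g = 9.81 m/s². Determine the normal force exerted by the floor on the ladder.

N_floor ≈ 343 N

ΣF_y = 0: N_floor = 35×9.81 = 343.35 N.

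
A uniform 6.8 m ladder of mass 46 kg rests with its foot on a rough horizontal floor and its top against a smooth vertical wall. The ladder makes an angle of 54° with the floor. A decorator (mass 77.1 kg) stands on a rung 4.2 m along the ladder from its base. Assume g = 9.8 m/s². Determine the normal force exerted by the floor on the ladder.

N_floor ≈ 1210 N

ΣF_y = 0: N_floor = 46×9.8 + 77.1×9.8 = 1206.4 N.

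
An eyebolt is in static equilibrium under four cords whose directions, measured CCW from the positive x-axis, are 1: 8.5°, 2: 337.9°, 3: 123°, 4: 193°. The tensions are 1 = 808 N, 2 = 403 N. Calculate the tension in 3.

T_3 ≈ 314 N

Resolve: ΣF_x = 808 cos 8.5° + 403 cos 337.9° + T_3 cos 123° + T_4 cos 193° = 0.
        ΣF_y = 808 sin 8.5° + 403 sin 337.9° + T_3 sin 123° + T_4 sin 193° = 0.
The known terms sum to (1173, -32.19) N, so -0.5446 T_3 − 0.9744 T_4 = -1173 and 0.8387 T_3 − 0.2250 T_4 = 32.19.
Solving simultaneously: T_3 = 314.1 N, T_4 = 1028 N.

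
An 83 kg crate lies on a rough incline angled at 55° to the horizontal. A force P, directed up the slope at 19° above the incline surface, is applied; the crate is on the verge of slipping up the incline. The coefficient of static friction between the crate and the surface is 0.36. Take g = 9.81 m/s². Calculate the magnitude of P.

On the verge of sliding up the incline, friction equals μN and acts down the slope.
Perpendicular: N + P sin 19° = W cos 55° = 467 N.
Along incline: P cos 19° = W sin 55° + μN  with W sin 55° = 667 N.
Solving the pair for P and N: P = 785.8 N, N = 211.2 N (and f = μN = 76.03 N).

P ≈ 786 N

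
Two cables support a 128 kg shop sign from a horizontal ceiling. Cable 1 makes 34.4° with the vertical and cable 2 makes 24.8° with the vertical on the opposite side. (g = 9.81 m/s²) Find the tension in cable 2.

Angles from the horizontal: cable 1 is 90° − 34.4° = 55.6°, cable 2 is 90° − 24.8° = 65.2°.
Weight W = 128 × 9.81 = 1256 N acts straight down.
Horizontal: T_1 cos 55.6° = T_2 cos 65.2°  →  T_1 = 0.7424 T_2.
Vertical: T_1 sin 55.6° + T_2 sin 65.2° = 1256.
Substituting the horizontal relation into the vertical equation gives 1.52 T_2 = 1256, so T_2 = 825.9 N.

T_2 ≈ 826 N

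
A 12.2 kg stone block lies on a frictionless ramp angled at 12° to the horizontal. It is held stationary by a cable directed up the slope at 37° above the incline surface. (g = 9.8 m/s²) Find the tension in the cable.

Take axes along and perpendicular to the incline. Weight components: W sin 12° = 24.86 N down-slope, W cos 12° = 116.9 N into the surface.
Along incline: T cos 37° = W sin 12° → T = 31.13 N.
Perpendicular: N = W cos 12° − T sin 37° = 98.22 N.

T ≈ 31.1 N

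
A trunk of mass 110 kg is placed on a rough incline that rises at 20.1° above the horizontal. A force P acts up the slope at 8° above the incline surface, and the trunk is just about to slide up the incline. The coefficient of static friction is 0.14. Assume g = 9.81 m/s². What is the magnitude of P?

P ≈ 508 N

On the verge of sliding up the incline, friction equals μN and acts down the slope.
Perpendicular: N + P sin 8° = W cos 20.1° = 1013 N.
Along incline: P cos 8° = W sin 20.1° + μN  with W sin 20.1° = 370.8 N.
Solving the pair for P and N: P = 507.8 N, N = 942.7 N (and f = μN = 132 N).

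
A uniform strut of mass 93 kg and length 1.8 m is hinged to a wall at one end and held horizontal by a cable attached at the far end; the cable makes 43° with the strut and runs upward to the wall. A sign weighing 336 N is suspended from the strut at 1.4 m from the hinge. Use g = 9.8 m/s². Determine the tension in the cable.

Take torques about the hinge: T sin 43° · 1.8 = 93×9.8×0.9 + 336×1.4 = 1290.7 N·m.
So T = 1290.7 / (0.6820 × 1.8) = 1051.4 N.

T ≈ 1050 N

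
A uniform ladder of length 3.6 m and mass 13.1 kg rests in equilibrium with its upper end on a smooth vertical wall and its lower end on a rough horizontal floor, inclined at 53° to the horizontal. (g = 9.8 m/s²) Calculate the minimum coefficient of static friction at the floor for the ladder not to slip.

ΣF_y = 0: N_floor = 13.1×9.8 = 128.38 N.
Torques about the foot: N_wall · 3.6 sin 53° = 13.1×9.8×1.8 cos 53° → N_wall = 48.371 N.
ΣF_x = 0: f_floor = N_wall = 48.371 N.
μ_min = f_floor / N_floor = 48.371 / 128.38 = 0.3768.

μ_min ≈ 0.377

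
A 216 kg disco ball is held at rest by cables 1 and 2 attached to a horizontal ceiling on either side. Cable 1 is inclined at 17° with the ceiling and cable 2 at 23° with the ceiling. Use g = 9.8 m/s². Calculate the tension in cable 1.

T_1 ≈ 3030 N

Weight W = 216 × 9.8 = 2117 N acts straight down.
Horizontal: T_1 cos 17° = T_2 cos 23°  →  T_2 = 1.039 T_1.
Vertical: T_1 sin 17° + T_2 sin 23° = 2117.
Substituting the horizontal relation into the vertical equation gives 0.6983 T_1 = 2117, so T_1 = 3031 N.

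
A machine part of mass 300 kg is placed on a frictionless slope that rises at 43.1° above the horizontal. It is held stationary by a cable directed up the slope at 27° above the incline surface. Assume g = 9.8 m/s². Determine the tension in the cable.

Take axes along and perpendicular to the incline. Weight components: W sin 43.1° = 2009 N down-slope, W cos 43.1° = 2147 N into the surface.
Along incline: T cos 27° = W sin 43.1° → T = 2255 N.
Perpendicular: N = W cos 43.1° − T sin 27° = 1123 N.

T ≈ 2250 N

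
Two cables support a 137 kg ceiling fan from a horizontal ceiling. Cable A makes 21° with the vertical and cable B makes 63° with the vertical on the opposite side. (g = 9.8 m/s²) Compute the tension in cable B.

T_B ≈ 484 N

Angles from the horizontal: cable A is 90° − 21° = 69°, cable B is 90° − 63° = 27°.
Weight W = 137 × 9.8 = 1343 N acts straight down.
Horizontal: T_A cos 69° = T_B cos 27°  →  T_A = 2.486 T_B.
Vertical: T_A sin 69° + T_B sin 27° = 1343.
Substituting the horizontal relation into the vertical equation gives 2.775 T_B = 1343, so T_B = 483.8 N.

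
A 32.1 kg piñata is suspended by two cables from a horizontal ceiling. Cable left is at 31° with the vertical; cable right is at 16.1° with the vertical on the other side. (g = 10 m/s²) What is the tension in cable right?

Angles from the horizontal: cable left is 90° − 31° = 59°, cable right is 90° − 16.1° = 73.9°.
Weight W = 32.1 × 10 = 321 N acts straight down.
Horizontal: T_left cos 59° = T_right cos 73.9°  →  T_left = 0.5384 T_right.
Vertical: T_left sin 59° + T_right sin 73.9° = 321.
Substituting the horizontal relation into the vertical equation gives 1.422 T_right = 321, so T_right = 225.7 N.

T_right ≈ 226 N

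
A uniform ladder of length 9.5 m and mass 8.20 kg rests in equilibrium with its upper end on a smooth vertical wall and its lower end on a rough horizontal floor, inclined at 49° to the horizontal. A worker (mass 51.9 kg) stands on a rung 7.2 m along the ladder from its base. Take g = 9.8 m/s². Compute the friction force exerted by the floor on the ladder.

f ≈ 370 N

Torques about the foot: N_wall · 9.5 sin 49° = 8.20×9.8×4.75 cos 49° + 51.9×9.8×7.2 cos 49° → N_wall = 370.02 N.
ΣF_x = 0: f_floor = N_wall = 370.02 N.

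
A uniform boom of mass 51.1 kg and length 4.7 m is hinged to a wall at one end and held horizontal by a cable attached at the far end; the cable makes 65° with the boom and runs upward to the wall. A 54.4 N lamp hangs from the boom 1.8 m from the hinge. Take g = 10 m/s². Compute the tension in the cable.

Take torques about the hinge: T sin 65° · 4.7 = 51.1×10×2.35 + 54.4×1.8 = 1298.8 N·m.
So T = 1298.8 / (0.9063 × 4.7) = 304.9 N.

T ≈ 305 N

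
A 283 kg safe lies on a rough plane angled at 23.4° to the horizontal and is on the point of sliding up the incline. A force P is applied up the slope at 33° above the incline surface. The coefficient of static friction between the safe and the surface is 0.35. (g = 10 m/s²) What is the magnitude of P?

P ≈ 1980 N

On the verge of sliding up the incline, friction equals μN and acts down the slope.
Perpendicular: N + P sin 33° = W cos 23.4° = 2597 N.
Along incline: P cos 33° = W sin 23.4° + μN  with W sin 23.4° = 1124 N.
Solving the pair for P and N: P = 1975 N, N = 1522 N (and f = μN = 532.5 N).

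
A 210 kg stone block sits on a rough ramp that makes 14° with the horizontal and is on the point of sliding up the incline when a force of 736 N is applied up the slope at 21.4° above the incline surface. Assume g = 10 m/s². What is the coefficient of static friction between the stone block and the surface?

μ ≈ 0.100

On the verge of sliding up the incline, friction is at its maximum μN and acts down the slope.
Perpendicular to incline: N = W cos 14° − P sin 21.4° = 2038 − 268.5 = 1769 N.
Along incline: P cos 21.4° − μN = W sin 14° → μ = −(W sin 14° − P cos 21.4°) / N = 0.1002.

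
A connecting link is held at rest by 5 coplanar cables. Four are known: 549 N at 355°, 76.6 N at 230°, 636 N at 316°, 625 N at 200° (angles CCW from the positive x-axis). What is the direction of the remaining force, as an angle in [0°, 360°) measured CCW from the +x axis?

θ ≈ 116°

Sum the known components: ΣF_x = 367.9 N, ΣF_y = -762.1 N.
For equilibrium the remaining force must supply (−ΣF_x, −ΣF_y) = (-367.9, 762.1) N.
Magnitude = √((-367.9)² + (762.1)²) = 846.2 N; direction = atan2(762.1, -367.9) = 115.8°.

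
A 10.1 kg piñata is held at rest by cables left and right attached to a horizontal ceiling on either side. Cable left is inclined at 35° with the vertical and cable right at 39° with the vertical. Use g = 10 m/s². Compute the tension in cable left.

T_left ≈ 66.1 N

Angles from the horizontal: cable left is 90° − 35° = 55°, cable right is 90° − 39° = 51°.
Weight W = 10.1 × 10 = 101 N acts straight down.
Horizontal: T_left cos 55° = T_right cos 51°  →  T_right = 0.9114 T_left.
Vertical: T_left sin 55° + T_right sin 51° = 101.
Substituting the horizontal relation into the vertical equation gives 1.527 T_left = 101, so T_left = 66.12 N.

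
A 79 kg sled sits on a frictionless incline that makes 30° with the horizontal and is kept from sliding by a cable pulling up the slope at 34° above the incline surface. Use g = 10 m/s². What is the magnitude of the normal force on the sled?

N ≈ 418 N

Take axes along and perpendicular to the incline. Weight components: W sin 30° = 395 N down-slope, W cos 30° = 684.2 N into the surface.
Along incline: T cos 34° = W sin 30° → T = 476.5 N.
Perpendicular: N = W cos 30° − T sin 34° = 417.7 N.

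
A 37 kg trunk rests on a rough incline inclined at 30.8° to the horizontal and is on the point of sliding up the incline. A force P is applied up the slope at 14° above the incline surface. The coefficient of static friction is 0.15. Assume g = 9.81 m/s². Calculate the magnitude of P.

P ≈ 231 N

On the verge of sliding up the incline, friction equals μN and acts down the slope.
Perpendicular: N + P sin 14° = W cos 30.8° = 311.8 N.
Along incline: P cos 14° = W sin 30.8° + μN  with W sin 30.8° = 185.9 N.
Solving the pair for P and N: P = 231.1 N, N = 255.9 N (and f = μN = 38.38 N).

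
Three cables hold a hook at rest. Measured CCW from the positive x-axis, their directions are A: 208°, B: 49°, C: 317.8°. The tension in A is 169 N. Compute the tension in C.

T_C ≈ 60.6 N

Resolve: ΣF_x = 169 cos 208° + T_B cos 49° + T_C cos 317.8° = 0.
        ΣF_y = 169 sin 208° + T_B sin 49° + T_C sin 317.8° = 0.
The known terms sum to (-149.2, -79.34) N, so 0.6561 T_B + 0.7408 T_C = 149.2 and 0.7547 T_B − 0.6717 T_C = 79.34.
Solving simultaneously: T_B = 159 N, T_C = 60.58 N.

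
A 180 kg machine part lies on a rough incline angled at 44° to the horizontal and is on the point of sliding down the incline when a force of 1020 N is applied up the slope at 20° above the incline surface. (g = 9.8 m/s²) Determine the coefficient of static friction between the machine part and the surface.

μ ≈ 0.290

On the verge of sliding down the incline, friction is at its maximum μN and acts up the slope.
Perpendicular to incline: N = W cos 44° − P sin 20° = 1269 − 348.9 = 920.1 N.
Along incline: P cos 20° + μN = W sin 44° → μ = (W sin 44° − P cos 20°) / N = 0.2901.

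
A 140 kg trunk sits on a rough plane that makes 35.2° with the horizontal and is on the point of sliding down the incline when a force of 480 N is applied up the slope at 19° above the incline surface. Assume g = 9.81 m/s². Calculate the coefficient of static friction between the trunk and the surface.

μ ≈ 0.350

On the verge of sliding down the incline, friction is at its maximum μN and acts up the slope.
Perpendicular to incline: N = W cos 35.2° − P sin 19° = 1122 − 156.3 = 966 N.
Along incline: P cos 19° + μN = W sin 35.2° → μ = (W sin 35.2° − P cos 19°) / N = 0.3497.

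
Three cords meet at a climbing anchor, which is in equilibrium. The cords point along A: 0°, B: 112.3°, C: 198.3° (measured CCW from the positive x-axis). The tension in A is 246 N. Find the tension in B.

T_B ≈ 77.4 N

Resolve: ΣF_x = 246 cos 0° + T_B cos 112.3° + T_C cos 198.3° = 0.
        ΣF_y = 246 sin 0° + T_B sin 112.3° + T_C sin 198.3° = 0.
The known terms sum to (246, 0) N, so -0.3795 T_B − 0.9494 T_C = -246 and 0.9252 T_B − 0.3140 T_C = 0.
Solving simultaneously: T_B = 77.43 N, T_C = 228.2 N.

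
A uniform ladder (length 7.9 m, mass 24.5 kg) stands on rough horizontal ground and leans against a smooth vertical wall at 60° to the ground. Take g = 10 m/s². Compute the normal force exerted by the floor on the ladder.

N_floor ≈ 245 N

ΣF_y = 0: N_floor = 24.5×10 = 245 N.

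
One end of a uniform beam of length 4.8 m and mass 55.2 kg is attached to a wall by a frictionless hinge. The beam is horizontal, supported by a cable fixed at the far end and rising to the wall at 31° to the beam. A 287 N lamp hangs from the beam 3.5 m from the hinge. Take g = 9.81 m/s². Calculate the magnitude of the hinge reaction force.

Take torques about the hinge: T sin 31° · 4.8 = 55.2×9.81×2.4 + 287×3.5 = 2304.1 N·m.
So T = 2304.1 / (0.5150 × 4.8) = 932.02 N.
ΣF_x = 0: H_x = T cos 31° = 798.9 N.
ΣF_y = 0: H_y = (55.2×9.81 + 287) − T sin 31° = 828.51 − 480.03 = 348.49 N.
|H| = √(H_x² + H_y²) = √((798.9)² + (348.49)²) = 871.6 N.

|H| ≈ 872 N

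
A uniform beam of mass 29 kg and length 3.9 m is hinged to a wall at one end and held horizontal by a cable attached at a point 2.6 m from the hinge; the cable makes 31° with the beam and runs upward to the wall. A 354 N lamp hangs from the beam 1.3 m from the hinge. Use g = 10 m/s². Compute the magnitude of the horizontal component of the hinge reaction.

Take torques about the hinge: T sin 31° · 2.6 = 29×10×1.95 + 354×1.3 = 1025.7 N·m.
So T = 1025.7 / (0.5150 × 2.6) = 765.96 N.
ΣF_x = 0: H_x = T cos 31° = 656.56 N.

H_x ≈ 657 N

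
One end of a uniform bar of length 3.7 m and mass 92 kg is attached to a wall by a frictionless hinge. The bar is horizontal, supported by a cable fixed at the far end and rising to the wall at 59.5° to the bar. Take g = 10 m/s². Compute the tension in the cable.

Take torques about the hinge: T sin 59.5° · 3.7 = 92×10×1.85 = 1702 N·m.
So T = 1702 / (0.8616 × 3.7) = 533.87 N.

T ≈ 534 N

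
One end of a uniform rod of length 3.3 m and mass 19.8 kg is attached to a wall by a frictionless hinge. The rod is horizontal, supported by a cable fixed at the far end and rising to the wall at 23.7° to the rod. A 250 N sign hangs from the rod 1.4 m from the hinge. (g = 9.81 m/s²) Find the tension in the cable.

T ≈ 505 N

Take torques about the hinge: T sin 23.7° · 3.3 = 19.8×9.81×1.65 + 250×1.4 = 670.49 N·m.
So T = 670.49 / (0.4019 × 3.3) = 505.49 N.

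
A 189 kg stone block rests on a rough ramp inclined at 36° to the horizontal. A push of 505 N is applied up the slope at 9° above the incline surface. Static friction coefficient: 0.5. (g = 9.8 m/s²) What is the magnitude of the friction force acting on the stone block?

Axes along / perpendicular to the incline. W sin 36° = 1089 N down-slope; W cos 36° = 1498 N into the surface.
Perpendicular: N = W cos 36° − P sin 9° = 1498 − 79 = 1419 N.
Along incline: P cos 9° + f = W sin 36° (friction acts up-slope) → f = 1089 − 498.8 = 589.9 N.
|f| = 589.9 N ≤ μN = 709.7 N, so the stone block is indeed static.

f ≈ 590 N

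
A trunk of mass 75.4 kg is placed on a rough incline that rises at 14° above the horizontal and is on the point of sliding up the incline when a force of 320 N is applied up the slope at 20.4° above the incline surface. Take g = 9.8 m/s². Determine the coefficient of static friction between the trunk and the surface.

μ ≈ 0.200

On the verge of sliding up the incline, friction is at its maximum μN and acts down the slope.
Perpendicular to incline: N = W cos 14° − P sin 20.4° = 717 − 111.5 = 605.4 N.
Along incline: P cos 20.4° − μN = W sin 14° → μ = −(W sin 14° − P cos 20.4°) / N = 0.2001.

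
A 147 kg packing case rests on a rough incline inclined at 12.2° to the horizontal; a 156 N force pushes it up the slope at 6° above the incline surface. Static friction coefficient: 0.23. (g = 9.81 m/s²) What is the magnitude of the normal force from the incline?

N ≈ 1390 N

Axes along / perpendicular to the incline. W sin 12.2° = 304.7 N down-slope; W cos 12.2° = 1410 N into the surface.
Perpendicular: N = W cos 12.2° − P sin 6° = 1410 − 16.31 = 1393 N.
Along incline: P cos 6° + f = W sin 12.2° (friction acts up-slope) → f = 304.7 − 155.1 = 149.6 N.
|f| = 149.6 N ≤ μN = 320.4 N, so the packing case is indeed static.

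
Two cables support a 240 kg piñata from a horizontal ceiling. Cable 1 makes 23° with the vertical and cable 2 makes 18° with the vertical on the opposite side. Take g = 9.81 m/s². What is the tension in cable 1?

Angles from the horizontal: cable 1 is 90° − 23° = 67°, cable 2 is 90° − 18° = 72°.
Weight W = 240 × 9.81 = 2354 N acts straight down.
Horizontal: T_1 cos 67° = T_2 cos 72°  →  T_2 = 1.264 T_1.
Vertical: T_1 sin 67° + T_2 sin 72° = 2354.
Substituting the horizontal relation into the vertical equation gives 2.123 T_1 = 2354, so T_1 = 1109 N.

T_1 ≈ 1110 N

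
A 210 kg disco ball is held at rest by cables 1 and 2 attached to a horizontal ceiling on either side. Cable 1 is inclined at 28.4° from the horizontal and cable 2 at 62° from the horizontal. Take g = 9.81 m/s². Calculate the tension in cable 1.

T_1 ≈ 967 N

Weight W = 210 × 9.81 = 2060 N acts straight down.
Horizontal: T_1 cos 28.4° = T_2 cos 62°  →  T_2 = 1.874 T_1.
Vertical: T_1 sin 28.4° + T_2 sin 62° = 2060.
Substituting the horizontal relation into the vertical equation gives 2.13 T_1 = 2060, so T_1 = 967.2 N.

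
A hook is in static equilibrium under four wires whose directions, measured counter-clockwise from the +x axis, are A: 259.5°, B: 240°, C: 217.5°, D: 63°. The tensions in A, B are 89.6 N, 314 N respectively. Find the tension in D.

Resolve: ΣF_x = 89.6 cos 259.5° + 314 cos 240° + T_C cos 217.5° + T_D cos 63° = 0.
        ΣF_y = 89.6 sin 259.5° + 314 sin 240° + T_C sin 217.5° + T_D sin 63° = 0.
The known terms sum to (-173.3, -360) N, so -0.7934 T_C + 0.4540 T_D = 173.3 and -0.6088 T_C + 0.8910 T_D = 360.
Solving simultaneously: T_C = 20.94 N, T_D = 418.4 N.

T_D ≈ 418 N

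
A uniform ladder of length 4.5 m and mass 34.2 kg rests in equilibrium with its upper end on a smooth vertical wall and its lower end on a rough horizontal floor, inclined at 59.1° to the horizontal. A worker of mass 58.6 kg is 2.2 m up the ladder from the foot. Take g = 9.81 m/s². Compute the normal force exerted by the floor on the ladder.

ΣF_y = 0: N_floor = 34.2×9.81 + 58.6×9.81 = 910.37 N.

N_floor ≈ 910 N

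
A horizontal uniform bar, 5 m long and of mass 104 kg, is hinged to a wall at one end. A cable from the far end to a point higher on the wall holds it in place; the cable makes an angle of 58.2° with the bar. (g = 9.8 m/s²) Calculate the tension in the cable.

T ≈ 600 N

Take torques about the hinge: T sin 58.2° · 5 = 104×9.8×2.5 = 2548 N·m.
So T = 2548 / (0.8499 × 5) = 599.61 N.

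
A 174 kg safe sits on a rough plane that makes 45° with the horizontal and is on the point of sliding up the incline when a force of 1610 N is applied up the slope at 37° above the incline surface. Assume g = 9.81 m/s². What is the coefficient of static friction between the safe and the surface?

On the verge of sliding up the incline, friction is at its maximum μN and acts down the slope.
Perpendicular to incline: N = W cos 45° − P sin 37° = 1207 − 968.9 = 238.1 N.
Along incline: P cos 37° − μN = W sin 45° → μ = −(W sin 45° − P cos 37°) / N = 0.3311.

μ ≈ 0.331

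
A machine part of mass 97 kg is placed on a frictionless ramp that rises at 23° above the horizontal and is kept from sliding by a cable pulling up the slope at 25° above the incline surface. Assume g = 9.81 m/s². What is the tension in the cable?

Take axes along and perpendicular to the incline. Weight components: W sin 23° = 371.8 N down-slope, W cos 23° = 875.9 N into the surface.
Along incline: T cos 25° = W sin 23° → T = 410.2 N.
Perpendicular: N = W cos 23° − T sin 25° = 702.5 N.

T ≈ 410 N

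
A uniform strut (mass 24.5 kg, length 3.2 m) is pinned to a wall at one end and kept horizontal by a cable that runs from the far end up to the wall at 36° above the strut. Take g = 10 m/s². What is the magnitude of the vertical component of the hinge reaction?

Take torques about the hinge: T sin 36° · 3.2 = 24.5×10×1.6 = 392 N·m.
So T = 392 / (0.5878 × 3.2) = 208.41 N.
ΣF_y = 0: H_y = (24.5×10) − T sin 36° = 245 − 122.5 = 122.5 N.

|H_y| ≈ 122 N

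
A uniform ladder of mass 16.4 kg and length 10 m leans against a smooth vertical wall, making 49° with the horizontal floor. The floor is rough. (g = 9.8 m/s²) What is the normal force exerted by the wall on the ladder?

N_wall ≈ 69.9 N

Torques about the foot: N_wall · 10 sin 49° = 16.4×9.8×5 cos 49° → N_wall = 69.856 N.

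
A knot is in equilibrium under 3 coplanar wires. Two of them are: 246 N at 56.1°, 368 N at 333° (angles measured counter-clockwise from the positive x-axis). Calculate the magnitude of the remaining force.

Sum the known components: ΣF_x = 465.1 N, ΣF_y = 37.11 N.
For equilibrium the remaining force must supply (−ΣF_x, −ΣF_y) = (-465.1, -37.11) N.
Magnitude = √((-465.1)² + (-37.11)²) = 466.6 N; direction = atan2(-37.11, -465.1) = 184.6°.

F ≈ 467 N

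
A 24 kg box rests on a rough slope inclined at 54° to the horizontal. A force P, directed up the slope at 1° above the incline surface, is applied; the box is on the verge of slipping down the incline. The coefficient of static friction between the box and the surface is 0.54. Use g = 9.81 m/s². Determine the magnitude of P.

P ≈ 117 N

On the verge of sliding down the incline, friction equals μN and acts up the slope.
Perpendicular: N + P sin 1° = W cos 54° = 138.4 N.
Along incline: P cos 1° + μN = W sin 54° with W sin 54° = 190.5 N.
Solving the pair for P and N: P = 116.9 N, N = 136.3 N (and f = μN = 73.63 N).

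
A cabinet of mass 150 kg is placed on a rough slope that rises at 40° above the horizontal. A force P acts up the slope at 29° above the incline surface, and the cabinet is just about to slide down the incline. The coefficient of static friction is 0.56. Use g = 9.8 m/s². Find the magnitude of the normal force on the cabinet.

On the verge of sliding down the incline, friction equals μN and acts up the slope.
Perpendicular: N + P sin 29° = W cos 40° = 1126 N.
Along incline: P cos 29° + μN = W sin 40° with W sin 40° = 944.9 N.
Solving the pair for P and N: P = 521.1 N, N = 873.5 N (and f = μN = 489.1 N).

N ≈ 873 N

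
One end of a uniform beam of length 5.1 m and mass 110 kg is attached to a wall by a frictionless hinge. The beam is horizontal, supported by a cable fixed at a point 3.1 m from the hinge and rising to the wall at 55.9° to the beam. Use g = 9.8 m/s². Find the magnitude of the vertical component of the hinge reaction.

|H_y| ≈ 191 N

Take torques about the hinge: T sin 55.9° · 3.1 = 110×9.8×2.55 = 2748.9 N·m.
So T = 2748.9 / (0.8281 × 3.1) = 1070.9 N.
ΣF_y = 0: H_y = (110×9.8) − T sin 55.9° = 1078 − 886.74 = 191.26 N.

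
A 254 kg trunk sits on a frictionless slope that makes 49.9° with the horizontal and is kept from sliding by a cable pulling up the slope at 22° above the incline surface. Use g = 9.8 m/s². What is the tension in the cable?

Take axes along and perpendicular to the incline. Weight components: W sin 49.9° = 1904 N down-slope, W cos 49.9° = 1603 N into the surface.
Along incline: T cos 22° = W sin 49.9° → T = 2054 N.
Perpendicular: N = W cos 49.9° − T sin 22° = 834.1 N.

T ≈ 2050 N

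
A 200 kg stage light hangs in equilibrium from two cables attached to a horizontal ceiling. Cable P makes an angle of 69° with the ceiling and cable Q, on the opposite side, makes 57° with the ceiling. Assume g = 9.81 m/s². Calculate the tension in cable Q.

Weight W = 200 × 9.81 = 1962 N acts straight down.
Horizontal: T_P cos 69° = T_Q cos 57°  →  T_P = 1.52 T_Q.
Vertical: T_P sin 69° + T_Q sin 57° = 1962.
Substituting the horizontal relation into the vertical equation gives 2.258 T_Q = 1962, so T_Q = 869.1 N.

T_Q ≈ 869 N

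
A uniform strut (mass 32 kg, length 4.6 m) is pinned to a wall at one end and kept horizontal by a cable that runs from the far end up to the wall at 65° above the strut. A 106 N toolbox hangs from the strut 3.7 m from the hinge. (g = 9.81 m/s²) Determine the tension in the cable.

T ≈ 267 N

Take torques about the hinge: T sin 65° · 4.6 = 32×9.81×2.3 + 106×3.7 = 1114.2 N·m.
So T = 1114.2 / (0.9063 × 4.6) = 267.26 N.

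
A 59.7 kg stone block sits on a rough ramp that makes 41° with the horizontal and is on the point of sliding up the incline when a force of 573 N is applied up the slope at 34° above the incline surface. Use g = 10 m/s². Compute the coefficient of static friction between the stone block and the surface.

On the verge of sliding up the incline, friction is at its maximum μN and acts down the slope.
Perpendicular to incline: N = W cos 41° − P sin 34° = 450.6 − 320.4 = 130.1 N.
Along incline: P cos 34° − μN = W sin 41° → μ = −(W sin 41° − P cos 34°) / N = 0.6406.

μ ≈ 0.641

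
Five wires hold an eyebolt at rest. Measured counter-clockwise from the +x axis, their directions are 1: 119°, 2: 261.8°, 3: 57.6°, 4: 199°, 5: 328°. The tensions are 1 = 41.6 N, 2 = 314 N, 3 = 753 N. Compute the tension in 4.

T_4 ≈ 625 N

Resolve: ΣF_x = 41.6 cos 119° + 314 cos 261.8° + 753 cos 57.6° + T_4 cos 199° + T_5 cos 328° = 0.
        ΣF_y = 41.6 sin 119° + 314 sin 261.8° + 753 sin 57.6° + T_4 sin 199° + T_5 sin 328° = 0.
The known terms sum to (338.5, 361.4) N, so -0.9455 T_4 + 0.8480 T_5 = -338.5 and -0.3256 T_4 − 0.5299 T_5 = -361.4.
Solving simultaneously: T_4 = 625.2 N, T_5 = 297.8 N.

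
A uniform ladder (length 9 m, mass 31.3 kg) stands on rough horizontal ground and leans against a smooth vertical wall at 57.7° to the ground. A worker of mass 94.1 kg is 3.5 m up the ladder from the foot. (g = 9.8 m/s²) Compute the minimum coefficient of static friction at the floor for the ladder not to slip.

ΣF_y = 0: N_floor = 31.3×9.8 + 94.1×9.8 = 1228.9 N.
Torques about the foot: N_wall · 9 sin 57.7° = 31.3×9.8×4.5 cos 57.7° + 94.1×9.8×3.5 cos 57.7° → N_wall = 323.67 N.
ΣF_x = 0: f_floor = N_wall = 323.67 N.
μ_min = f_floor / N_floor = 323.67 / 1228.9 = 0.2634.

μ_min ≈ 0.263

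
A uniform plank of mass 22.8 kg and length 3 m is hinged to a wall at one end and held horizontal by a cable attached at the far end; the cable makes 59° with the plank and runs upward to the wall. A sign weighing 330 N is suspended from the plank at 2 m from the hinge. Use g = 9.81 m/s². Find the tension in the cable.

Take torques about the hinge: T sin 59° · 3 = 22.8×9.81×1.5 + 330×2 = 995.5 N·m.
So T = 995.5 / (0.8572 × 3) = 387.13 N.

T ≈ 387 N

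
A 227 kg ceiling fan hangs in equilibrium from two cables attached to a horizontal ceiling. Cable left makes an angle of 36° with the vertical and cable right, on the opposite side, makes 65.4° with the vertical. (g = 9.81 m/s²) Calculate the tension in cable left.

Angles from the horizontal: cable left is 90° − 36° = 54°, cable right is 90° − 65.4° = 24.6°.
Weight W = 227 × 9.81 = 2227 N acts straight down.
Horizontal: T_left cos 54° = T_right cos 24.6°  →  T_right = 0.6465 T_left.
Vertical: T_left sin 54° + T_right sin 24.6° = 2227.
Substituting the horizontal relation into the vertical equation gives 1.078 T_left = 2227, so T_left = 2066 N.

T_left ≈ 2070 N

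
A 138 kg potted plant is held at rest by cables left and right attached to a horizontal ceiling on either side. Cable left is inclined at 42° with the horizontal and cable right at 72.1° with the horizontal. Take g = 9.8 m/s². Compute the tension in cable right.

T_right ≈ 1100 N

Weight W = 138 × 9.8 = 1352 N acts straight down.
Horizontal: T_left cos 42° = T_right cos 72.1°  →  T_left = 0.4136 T_right.
Vertical: T_left sin 42° + T_right sin 72.1° = 1352.
Substituting the horizontal relation into the vertical equation gives 1.228 T_right = 1352, so T_right = 1101 N.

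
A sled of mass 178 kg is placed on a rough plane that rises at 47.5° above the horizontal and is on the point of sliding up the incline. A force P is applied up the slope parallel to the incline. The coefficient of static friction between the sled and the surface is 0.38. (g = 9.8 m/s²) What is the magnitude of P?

P ≈ 1730 N

On the verge of sliding up the incline, friction equals μN and acts down the slope.
Perpendicular: N + P sin 0° = W cos 47.5° = 1178 N.
Along incline: P cos 0° = W sin 47.5° + μN  with W sin 47.5° = 1286 N.
Solving the pair for P and N: P = 1734 N, N = 1178 N (and f = μN = 447.8 N).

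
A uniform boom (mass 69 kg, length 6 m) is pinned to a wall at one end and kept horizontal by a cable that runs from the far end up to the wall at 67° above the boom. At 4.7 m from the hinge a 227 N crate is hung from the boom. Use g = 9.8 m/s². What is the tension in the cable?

T ≈ 560 N

Take torques about the hinge: T sin 67° · 6 = 69×9.8×3 + 227×4.7 = 3095.5 N·m.
So T = 3095.5 / (0.9205 × 6) = 560.47 N.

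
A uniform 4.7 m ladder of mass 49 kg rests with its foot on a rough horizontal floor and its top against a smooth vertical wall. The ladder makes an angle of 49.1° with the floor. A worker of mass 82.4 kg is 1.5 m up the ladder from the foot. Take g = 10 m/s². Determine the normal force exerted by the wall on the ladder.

Torques about the foot: N_wall · 4.7 sin 49.1° = 49×10×2.35 cos 49.1° + 82.4×10×1.5 cos 49.1° → N_wall = 440.02 N.

N_wall ≈ 440 N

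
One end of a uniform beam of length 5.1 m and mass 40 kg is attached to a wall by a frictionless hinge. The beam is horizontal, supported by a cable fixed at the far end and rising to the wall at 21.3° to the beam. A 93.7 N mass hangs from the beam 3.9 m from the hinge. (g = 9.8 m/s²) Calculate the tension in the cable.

T ≈ 737 N

Take torques about the hinge: T sin 21.3° · 5.1 = 40×9.8×2.55 + 93.7×3.9 = 1365 N·m.
So T = 1365 / (0.3633 × 5.1) = 736.83 N.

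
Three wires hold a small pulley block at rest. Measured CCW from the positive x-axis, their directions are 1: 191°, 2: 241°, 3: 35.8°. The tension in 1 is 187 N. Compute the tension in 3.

Resolve: ΣF_x = 187 cos 191° + T_2 cos 241° + T_3 cos 35.8° = 0.
        ΣF_y = 187 sin 191° + T_2 sin 241° + T_3 sin 35.8° = 0.
The known terms sum to (-183.6, -35.68) N, so -0.4848 T_2 + 0.8111 T_3 = 183.6 and -0.8746 T_2 + 0.5850 T_3 = 35.68.
Solving simultaneously: T_2 = 184.2 N, T_3 = 336.4 N.

T_3 ≈ 336 N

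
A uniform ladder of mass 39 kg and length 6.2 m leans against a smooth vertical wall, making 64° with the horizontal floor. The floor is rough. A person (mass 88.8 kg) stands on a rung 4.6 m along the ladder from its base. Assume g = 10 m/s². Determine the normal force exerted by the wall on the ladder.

Torques about the foot: N_wall · 6.2 sin 64° = 39×10×3.1 cos 64° + 88.8×10×4.6 cos 64° → N_wall = 416.44 N.

N_wall ≈ 416 N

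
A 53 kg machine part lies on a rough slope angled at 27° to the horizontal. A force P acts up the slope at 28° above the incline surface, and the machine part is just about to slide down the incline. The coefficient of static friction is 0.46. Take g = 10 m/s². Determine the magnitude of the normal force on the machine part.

On the verge of sliding down the incline, friction equals μN and acts up the slope.
Perpendicular: N + P sin 28° = W cos 27° = 472.2 N.
Along incline: P cos 28° + μN = W sin 27° with W sin 27° = 240.6 N.
Solving the pair for P and N: P = 35.06 N, N = 455.8 N (and f = μN = 209.7 N).

N ≈ 456 N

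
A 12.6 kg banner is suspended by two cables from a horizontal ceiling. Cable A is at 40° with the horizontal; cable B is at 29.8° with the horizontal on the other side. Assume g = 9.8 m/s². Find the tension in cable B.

T_B ≈ 101 N

Weight W = 12.6 × 9.8 = 123.5 N acts straight down.
Horizontal: T_A cos 40° = T_B cos 29.8°  →  T_A = 1.133 T_B.
Vertical: T_A sin 40° + T_B sin 29.8° = 123.5.
Substituting the horizontal relation into the vertical equation gives 1.225 T_B = 123.5, so T_B = 100.8 N.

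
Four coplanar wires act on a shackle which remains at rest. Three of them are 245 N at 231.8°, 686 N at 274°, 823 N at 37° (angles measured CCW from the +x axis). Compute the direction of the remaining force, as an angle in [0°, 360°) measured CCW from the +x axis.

Sum the known components: ΣF_x = 553.6 N, ΣF_y = -381.6 N.
For equilibrium the remaining force must supply (−ΣF_x, −ΣF_y) = (-553.6, 381.6) N.
Magnitude = √((-553.6)² + (381.6)²) = 672.4 N; direction = atan2(381.6, -553.6) = 145.4°.

θ ≈ 145°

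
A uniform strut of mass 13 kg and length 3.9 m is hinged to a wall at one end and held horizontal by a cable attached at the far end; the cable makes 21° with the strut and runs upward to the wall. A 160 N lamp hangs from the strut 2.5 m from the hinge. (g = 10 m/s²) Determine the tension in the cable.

Take torques about the hinge: T sin 21° · 3.9 = 13×10×1.95 + 160×2.5 = 653.5 N·m.
So T = 653.5 / (0.3584 × 3.9) = 467.58 N.

T ≈ 468 N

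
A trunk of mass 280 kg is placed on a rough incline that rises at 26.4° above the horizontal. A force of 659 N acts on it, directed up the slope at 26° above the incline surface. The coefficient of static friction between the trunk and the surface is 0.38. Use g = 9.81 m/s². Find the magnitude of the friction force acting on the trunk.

Axes along / perpendicular to the incline. W sin 26.4° = 1221 N down-slope; W cos 26.4° = 2460 N into the surface.
Perpendicular: N = W cos 26.4° − P sin 26° = 2460 − 288.9 = 2171 N.
Along incline: P cos 26° + f = W sin 26.4° (friction acts up-slope) → f = 1221 − 592.3 = 629 N.
|f| = 629 N ≤ μN = 825.2 N, so the trunk is indeed static.

f ≈ 629 N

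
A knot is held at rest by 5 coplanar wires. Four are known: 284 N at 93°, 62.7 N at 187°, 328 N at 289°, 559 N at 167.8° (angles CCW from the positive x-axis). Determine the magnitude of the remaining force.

F ≈ 523 N

Sum the known components: ΣF_x = -516.7 N, ΣF_y = 83.97 N.
For equilibrium the remaining force must supply (−ΣF_x, −ΣF_y) = (516.7, -83.97) N.
Magnitude = √((516.7)² + (-83.97)²) = 523.5 N; direction = atan2(-83.97, 516.7) = 350.8°.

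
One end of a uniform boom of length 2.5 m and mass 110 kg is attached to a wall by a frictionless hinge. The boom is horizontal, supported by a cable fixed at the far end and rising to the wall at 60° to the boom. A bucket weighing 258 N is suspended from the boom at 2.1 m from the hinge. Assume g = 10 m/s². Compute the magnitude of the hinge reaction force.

|H| ≈ 739 N

Take torques about the hinge: T sin 60° · 2.5 = 110×10×1.25 + 258×2.1 = 1916.8 N·m.
So T = 1916.8 / (0.8660 × 2.5) = 885.33 N.
ΣF_x = 0: H_x = T cos 60° = 442.67 N.
ΣF_y = 0: H_y = (110×10 + 258) − T sin 60° = 1358 − 766.72 = 591.28 N.
|H| = √(H_x² + H_y²) = √((442.67)² + (591.28)²) = 738.62 N.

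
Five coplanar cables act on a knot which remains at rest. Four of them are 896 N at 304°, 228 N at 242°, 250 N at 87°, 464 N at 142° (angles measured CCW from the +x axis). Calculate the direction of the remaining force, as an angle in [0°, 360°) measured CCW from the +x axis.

θ ≈ 95.8°

Sum the known components: ΣF_x = 41.44 N, ΣF_y = -408.8 N.
For equilibrium the remaining force must supply (−ΣF_x, −ΣF_y) = (-41.44, 408.8) N.
Magnitude = √((-41.44)² + (408.8)²) = 410.9 N; direction = atan2(408.8, -41.44) = 95.8°.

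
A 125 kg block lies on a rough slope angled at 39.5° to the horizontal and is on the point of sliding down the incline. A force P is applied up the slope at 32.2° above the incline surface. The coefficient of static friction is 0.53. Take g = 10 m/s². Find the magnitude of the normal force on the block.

On the verge of sliding down the incline, friction equals μN and acts up the slope.
Perpendicular: N + P sin 32.2° = W cos 39.5° = 964.5 N.
Along incline: P cos 32.2° + μN = W sin 39.5° with W sin 39.5° = 795.1 N.
Solving the pair for P and N: P = 503.6 N, N = 696.2 N (and f = μN = 369 N).

N ≈ 696 N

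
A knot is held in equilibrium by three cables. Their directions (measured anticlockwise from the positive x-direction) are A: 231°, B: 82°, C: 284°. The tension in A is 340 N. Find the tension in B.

T_B ≈ 725 N

Resolve: ΣF_x = 340 cos 231° + T_B cos 82° + T_C cos 284° = 0.
        ΣF_y = 340 sin 231° + T_B sin 82° + T_C sin 284° = 0.
The known terms sum to (-214, -264.2) N, so 0.1392 T_B + 0.2419 T_C = 214 and 0.9903 T_B − 0.9703 T_C = 264.2.
Solving simultaneously: T_B = 724.9 N, T_C = 467.5 N.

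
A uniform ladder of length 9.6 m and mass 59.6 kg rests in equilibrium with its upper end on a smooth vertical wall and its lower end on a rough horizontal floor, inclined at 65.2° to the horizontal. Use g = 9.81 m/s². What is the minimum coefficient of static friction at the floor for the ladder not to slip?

μ_min ≈ 0.231

ΣF_y = 0: N_floor = 59.6×9.81 = 584.68 N.
Torques about the foot: N_wall · 9.6 sin 65.2° = 59.6×9.81×4.8 cos 65.2° → N_wall = 135.08 N.
ΣF_x = 0: f_floor = N_wall = 135.08 N.
μ_min = f_floor / N_floor = 135.08 / 584.68 = 0.231.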